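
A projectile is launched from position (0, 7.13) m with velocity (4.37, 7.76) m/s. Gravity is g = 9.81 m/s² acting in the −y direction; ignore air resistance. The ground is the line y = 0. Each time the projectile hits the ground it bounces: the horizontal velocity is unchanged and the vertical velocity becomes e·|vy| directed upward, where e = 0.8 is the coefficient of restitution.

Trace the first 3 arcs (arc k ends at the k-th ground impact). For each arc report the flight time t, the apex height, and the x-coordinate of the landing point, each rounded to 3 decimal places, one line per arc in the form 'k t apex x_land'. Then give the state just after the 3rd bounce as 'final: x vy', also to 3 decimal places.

Arc 1: start y=7.130, vy=7.760 → t=2.233, apex=10.199, x_land=9.758, impact vy=-14.146
  bounce: vy ← 0.8·14.146 = 11.317
Arc 2: start y=0.000, vy=11.317 → t=2.307, apex=6.527, x_land=19.841, impact vy=-11.317
  bounce: vy ← 0.8·11.317 = 9.053
Arc 3: start y=0.000, vy=9.053 → t=1.846, apex=4.178, x_land=27.907, impact vy=-9.053
  bounce: vy ← 0.8·9.053 = 7.243

1 2.233 10.199 9.758
2 2.307 6.527 19.841
3 1.846 4.178 27.907
final: 27.907 7.243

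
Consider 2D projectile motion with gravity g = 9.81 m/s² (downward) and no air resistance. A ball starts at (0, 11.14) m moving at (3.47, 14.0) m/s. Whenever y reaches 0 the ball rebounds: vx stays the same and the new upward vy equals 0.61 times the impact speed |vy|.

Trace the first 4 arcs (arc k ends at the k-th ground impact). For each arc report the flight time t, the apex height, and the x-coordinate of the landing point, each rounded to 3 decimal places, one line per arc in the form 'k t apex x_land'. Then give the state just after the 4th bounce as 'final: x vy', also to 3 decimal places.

1 3.503 21.130 12.154
2 2.532 7.862 20.941
3 1.545 2.926 26.300
4 0.942 1.089 29.570
final: 29.570 2.819

Arc 1: start y=11.140, vy=14.000 → t=3.503, apex=21.130, x_land=12.154, impact vy=-20.361
  bounce: vy ← 0.61·20.361 = 12.420
Arc 2: start y=0.000, vy=12.420 → t=2.532, apex=7.862, x_land=20.941, impact vy=-12.420
  bounce: vy ← 0.61·12.420 = 7.576
Arc 3: start y=0.000, vy=7.576 → t=1.545, apex=2.926, x_land=26.300, impact vy=-7.576
  bounce: vy ← 0.61·7.576 = 4.622
Arc 4: start y=0.000, vy=4.622 → t=0.942, apex=1.089, x_land=29.570, impact vy=-4.622
  bounce: vy ← 0.61·4.622 = 2.819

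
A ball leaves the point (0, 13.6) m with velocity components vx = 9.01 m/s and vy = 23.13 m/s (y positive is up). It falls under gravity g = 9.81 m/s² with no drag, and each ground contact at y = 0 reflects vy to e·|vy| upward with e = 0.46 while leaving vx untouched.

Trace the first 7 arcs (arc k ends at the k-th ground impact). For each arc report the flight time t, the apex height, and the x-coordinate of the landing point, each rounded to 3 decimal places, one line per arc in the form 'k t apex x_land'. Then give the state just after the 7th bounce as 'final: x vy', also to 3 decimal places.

1 5.244 40.868 47.251
2 2.656 8.648 71.178
3 1.222 1.830 82.184
4 0.562 0.387 87.247
5 0.258 0.082 89.576
6 0.119 0.017 90.647
7 0.055 0.004 91.140
final: 91.140 0.123

Arc 1: start y=13.600, vy=23.130 → t=5.244, apex=40.868, x_land=47.251, impact vy=-28.317
  bounce: vy ← 0.46·28.317 = 13.026
Arc 2: start y=0.000, vy=13.026 → t=2.656, apex=8.648, x_land=71.178, impact vy=-13.026
  bounce: vy ← 0.46·13.026 = 5.992
Arc 3: start y=0.000, vy=5.992 → t=1.222, apex=1.830, x_land=82.184, impact vy=-5.992
  bounce: vy ← 0.46·5.992 = 2.756
Arc 4: start y=0.000, vy=2.756 → t=0.562, apex=0.387, x_land=87.247, impact vy=-2.756
  bounce: vy ← 0.46·2.756 = 1.268
Arc 5: start y=0.000, vy=1.268 → t=0.258, apex=0.082, x_land=89.576, impact vy=-1.268
  bounce: vy ← 0.46·1.268 = 0.583
Arc 6: start y=0.000, vy=0.583 → t=0.119, apex=0.017, x_land=90.647, impact vy=-0.583
  bounce: vy ← 0.46·0.583 = 0.268
Arc 7: start y=0.000, vy=0.268 → t=0.055, apex=0.004, x_land=91.140, impact vy=-0.268
  bounce: vy ← 0.46·0.268 = 0.123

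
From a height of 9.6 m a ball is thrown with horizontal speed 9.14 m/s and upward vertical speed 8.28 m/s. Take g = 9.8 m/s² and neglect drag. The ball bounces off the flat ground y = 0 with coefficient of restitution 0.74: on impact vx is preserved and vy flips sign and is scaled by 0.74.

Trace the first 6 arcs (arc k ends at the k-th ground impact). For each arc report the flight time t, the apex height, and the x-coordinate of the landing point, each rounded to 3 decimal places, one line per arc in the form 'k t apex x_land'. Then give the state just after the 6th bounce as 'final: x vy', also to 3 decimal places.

Arc 1: start y=9.600, vy=8.280 → t=2.480, apex=13.098, x_land=22.666, impact vy=-16.022
  bounce: vy ← 0.74·16.022 = 11.857
Arc 2: start y=0.000, vy=11.857 → t=2.420, apex=7.172, x_land=44.782, impact vy=-11.857
  bounce: vy ← 0.74·11.857 = 8.774
Arc 3: start y=0.000, vy=8.774 → t=1.791, apex=3.928, x_land=61.148, impact vy=-8.774
  bounce: vy ← 0.74·8.774 = 6.493
Arc 4: start y=0.000, vy=6.493 → t=1.325, apex=2.151, x_land=73.259, impact vy=-6.493
  bounce: vy ← 0.74·6.493 = 4.805
Arc 5: start y=0.000, vy=4.805 → t=0.981, apex=1.178, x_land=82.221, impact vy=-4.805
  bounce: vy ← 0.74·4.805 = 3.555
Arc 6: start y=0.000, vy=3.555 → t=0.726, apex=0.645, x_land=88.853, impact vy=-3.555
  bounce: vy ← 0.74·3.555 = 2.631

1 2.480 13.098 22.666
2 2.420 7.172 44.782
3 1.791 3.928 61.148
4 1.325 2.151 73.259
5 0.981 1.178 82.221
6 0.726 0.645 88.853
final: 88.853 2.631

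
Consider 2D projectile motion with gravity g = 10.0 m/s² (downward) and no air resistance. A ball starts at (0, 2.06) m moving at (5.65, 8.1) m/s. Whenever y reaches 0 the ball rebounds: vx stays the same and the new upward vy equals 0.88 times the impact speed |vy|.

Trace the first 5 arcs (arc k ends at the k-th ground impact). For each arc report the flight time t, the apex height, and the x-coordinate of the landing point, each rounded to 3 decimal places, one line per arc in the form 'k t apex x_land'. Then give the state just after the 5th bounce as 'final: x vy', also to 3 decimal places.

1 1.843 5.341 10.416
2 1.819 4.136 20.693
3 1.601 3.203 29.737
4 1.409 2.480 37.695
5 1.240 1.921 44.699
final: 44.699 5.454

Arc 1: start y=2.060, vy=8.100 → t=1.843, apex=5.341, x_land=10.416, impact vy=-10.335
  bounce: vy ← 0.88·10.335 = 9.095
Arc 2: start y=0.000, vy=9.095 → t=1.819, apex=4.136, x_land=20.693, impact vy=-9.095
  bounce: vy ← 0.88·9.095 = 8.003
Arc 3: start y=0.000, vy=8.003 → t=1.601, apex=3.203, x_land=29.737, impact vy=-8.003
  bounce: vy ← 0.88·8.003 = 7.043
Arc 4: start y=0.000, vy=7.043 → t=1.409, apex=2.480, x_land=37.695, impact vy=-7.043
  bounce: vy ← 0.88·7.043 = 6.198
Arc 5: start y=0.000, vy=6.198 → t=1.240, apex=1.921, x_land=44.699, impact vy=-6.198
  bounce: vy ← 0.88·6.198 = 5.454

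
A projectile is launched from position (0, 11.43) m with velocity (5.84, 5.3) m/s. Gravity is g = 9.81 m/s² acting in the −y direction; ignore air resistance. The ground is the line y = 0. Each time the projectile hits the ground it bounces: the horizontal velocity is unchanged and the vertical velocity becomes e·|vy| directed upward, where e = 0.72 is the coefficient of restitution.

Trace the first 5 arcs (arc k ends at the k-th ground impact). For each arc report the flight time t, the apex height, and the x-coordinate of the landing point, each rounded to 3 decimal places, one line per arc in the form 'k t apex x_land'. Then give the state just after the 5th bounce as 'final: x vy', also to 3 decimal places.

1 2.160 12.862 12.612
2 2.332 6.668 26.230
3 1.679 3.456 36.034
4 1.209 1.792 43.094
5 0.870 0.929 48.177
final: 48.177 3.074

Arc 1: start y=11.430, vy=5.300 → t=2.160, apex=12.862, x_land=12.612, impact vy=-15.885
  bounce: vy ← 0.72·15.885 = 11.438
Arc 2: start y=0.000, vy=11.438 → t=2.332, apex=6.668, x_land=26.230, impact vy=-11.438
  bounce: vy ← 0.72·11.438 = 8.235
Arc 3: start y=0.000, vy=8.235 → t=1.679, apex=3.456, x_land=36.034, impact vy=-8.235
  bounce: vy ← 0.72·8.235 = 5.929
Arc 4: start y=0.000, vy=5.929 → t=1.209, apex=1.792, x_land=43.094, impact vy=-5.929
  bounce: vy ← 0.72·5.929 = 4.269
Arc 5: start y=0.000, vy=4.269 → t=0.870, apex=0.929, x_land=48.177, impact vy=-4.269
  bounce: vy ← 0.72·4.269 = 3.074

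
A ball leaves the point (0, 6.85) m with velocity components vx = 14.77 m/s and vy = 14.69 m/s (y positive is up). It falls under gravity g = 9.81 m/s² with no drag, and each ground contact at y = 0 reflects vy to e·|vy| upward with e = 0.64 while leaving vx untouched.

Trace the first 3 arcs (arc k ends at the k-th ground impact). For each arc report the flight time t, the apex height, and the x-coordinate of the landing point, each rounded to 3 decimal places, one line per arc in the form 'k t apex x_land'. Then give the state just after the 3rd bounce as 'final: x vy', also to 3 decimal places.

1 3.405 17.849 50.292
2 2.442 7.311 86.357
3 1.563 2.995 109.438
final: 109.438 4.906

Arc 1: start y=6.850, vy=14.690 → t=3.405, apex=17.849, x_land=50.292, impact vy=-18.713
  bounce: vy ← 0.64·18.713 = 11.977
Arc 2: start y=0.000, vy=11.977 → t=2.442, apex=7.311, x_land=86.357, impact vy=-11.977
  bounce: vy ← 0.64·11.977 = 7.665
Arc 3: start y=0.000, vy=7.665 → t=1.563, apex=2.995, x_land=109.438, impact vy=-7.665
  bounce: vy ← 0.64·7.665 = 4.906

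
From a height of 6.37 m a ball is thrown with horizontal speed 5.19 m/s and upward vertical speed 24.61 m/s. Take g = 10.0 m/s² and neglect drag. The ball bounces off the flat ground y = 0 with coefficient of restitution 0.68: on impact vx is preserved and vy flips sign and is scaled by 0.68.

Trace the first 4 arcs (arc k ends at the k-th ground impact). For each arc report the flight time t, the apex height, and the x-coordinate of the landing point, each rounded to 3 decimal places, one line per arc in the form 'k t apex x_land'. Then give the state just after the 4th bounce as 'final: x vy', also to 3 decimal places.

1 5.168 36.653 26.824
2 3.682 16.948 45.935
3 2.504 7.837 58.930
4 1.703 3.624 67.767
final: 67.767 5.789

Arc 1: start y=6.370, vy=24.610 → t=5.168, apex=36.653, x_land=26.824, impact vy=-27.075
  bounce: vy ← 0.68·27.075 = 18.411
Arc 2: start y=0.000, vy=18.411 → t=3.682, apex=16.948, x_land=45.935, impact vy=-18.411
  bounce: vy ← 0.68·18.411 = 12.519
Arc 3: start y=0.000, vy=12.519 → t=2.504, apex=7.837, x_land=58.930, impact vy=-12.519
  bounce: vy ← 0.68·12.519 = 8.513
Arc 4: start y=0.000, vy=8.513 → t=1.703, apex=3.624, x_land=67.767, impact vy=-8.513
  bounce: vy ← 0.68·8.513 = 5.789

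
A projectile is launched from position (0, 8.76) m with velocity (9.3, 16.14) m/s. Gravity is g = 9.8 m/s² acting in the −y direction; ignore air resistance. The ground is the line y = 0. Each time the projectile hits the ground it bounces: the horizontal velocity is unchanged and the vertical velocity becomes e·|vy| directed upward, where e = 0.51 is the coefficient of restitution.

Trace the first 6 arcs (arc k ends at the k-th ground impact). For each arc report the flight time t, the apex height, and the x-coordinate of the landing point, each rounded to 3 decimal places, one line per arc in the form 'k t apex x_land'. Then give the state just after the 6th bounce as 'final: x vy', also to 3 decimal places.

1 3.768 22.051 35.045
2 2.164 5.735 55.168
3 1.104 1.492 65.431
4 0.563 0.388 70.665
5 0.287 0.101 73.335
6 0.146 0.026 74.696
final: 74.696 0.366

Arc 1: start y=8.760, vy=16.140 → t=3.768, apex=22.051, x_land=35.045, impact vy=-20.789
  bounce: vy ← 0.51·20.789 = 10.603
Arc 2: start y=0.000, vy=10.603 → t=2.164, apex=5.735, x_land=55.168, impact vy=-10.603
  bounce: vy ← 0.51·10.603 = 5.407
Arc 3: start y=0.000, vy=5.407 → t=1.104, apex=1.492, x_land=65.431, impact vy=-5.407
  bounce: vy ← 0.51·5.407 = 2.758
Arc 4: start y=0.000, vy=2.758 → t=0.563, apex=0.388, x_land=70.665, impact vy=-2.758
  bounce: vy ← 0.51·2.758 = 1.406
Arc 5: start y=0.000, vy=1.406 → t=0.287, apex=0.101, x_land=73.335, impact vy=-1.406
  bounce: vy ← 0.51·1.406 = 0.717
Arc 6: start y=0.000, vy=0.717 → t=0.146, apex=0.026, x_land=74.696, impact vy=-0.717
  bounce: vy ← 0.51·0.717 = 0.366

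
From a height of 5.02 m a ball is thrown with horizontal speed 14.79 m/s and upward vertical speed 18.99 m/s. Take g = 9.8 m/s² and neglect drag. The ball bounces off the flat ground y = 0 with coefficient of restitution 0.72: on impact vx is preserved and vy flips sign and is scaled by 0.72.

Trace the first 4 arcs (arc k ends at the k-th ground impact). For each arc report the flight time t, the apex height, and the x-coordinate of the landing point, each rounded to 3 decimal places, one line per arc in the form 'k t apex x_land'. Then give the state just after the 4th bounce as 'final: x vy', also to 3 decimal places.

1 4.124 23.419 60.993
2 3.148 12.140 107.553
3 2.267 6.294 141.077
4 1.632 3.263 165.214
final: 165.214 5.758

Arc 1: start y=5.020, vy=18.990 → t=4.124, apex=23.419, x_land=60.993, impact vy=-21.425
  bounce: vy ← 0.72·21.425 = 15.426
Arc 2: start y=0.000, vy=15.426 → t=3.148, apex=12.140, x_land=107.553, impact vy=-15.426
  bounce: vy ← 0.72·15.426 = 11.106
Arc 3: start y=0.000, vy=11.106 → t=2.267, apex=6.294, x_land=141.077, impact vy=-11.106
  bounce: vy ← 0.72·11.106 = 7.997
Arc 4: start y=0.000, vy=7.997 → t=1.632, apex=3.263, x_land=165.214, impact vy=-7.997
  bounce: vy ← 0.72·7.997 = 5.758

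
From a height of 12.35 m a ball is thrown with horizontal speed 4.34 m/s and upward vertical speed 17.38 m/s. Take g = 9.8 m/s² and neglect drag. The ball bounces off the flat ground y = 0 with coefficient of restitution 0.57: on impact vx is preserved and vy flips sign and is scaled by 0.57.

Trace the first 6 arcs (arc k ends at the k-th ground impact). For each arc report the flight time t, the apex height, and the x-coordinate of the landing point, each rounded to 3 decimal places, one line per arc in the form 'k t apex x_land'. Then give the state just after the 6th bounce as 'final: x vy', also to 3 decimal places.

1 4.154 27.761 18.027
2 2.713 9.020 29.804
3 1.547 2.930 36.516
4 0.882 0.952 40.343
5 0.503 0.309 42.523
6 0.286 0.101 43.767
final: 43.767 0.800

Arc 1: start y=12.350, vy=17.380 → t=4.154, apex=27.761, x_land=18.027, impact vy=-23.326
  bounce: vy ← 0.57·23.326 = 13.296
Arc 2: start y=0.000, vy=13.296 → t=2.713, apex=9.020, x_land=29.804, impact vy=-13.296
  bounce: vy ← 0.57·13.296 = 7.579
Arc 3: start y=0.000, vy=7.579 → t=1.547, apex=2.930, x_land=36.516, impact vy=-7.579
  bounce: vy ← 0.57·7.579 = 4.320
Arc 4: start y=0.000, vy=4.320 → t=0.882, apex=0.952, x_land=40.343, impact vy=-4.320
  bounce: vy ← 0.57·4.320 = 2.462
Arc 5: start y=0.000, vy=2.462 → t=0.503, apex=0.309, x_land=42.523, impact vy=-2.462
  bounce: vy ← 0.57·2.462 = 1.404
Arc 6: start y=0.000, vy=1.404 → t=0.286, apex=0.101, x_land=43.767, impact vy=-1.404
  bounce: vy ← 0.57·1.404 = 0.800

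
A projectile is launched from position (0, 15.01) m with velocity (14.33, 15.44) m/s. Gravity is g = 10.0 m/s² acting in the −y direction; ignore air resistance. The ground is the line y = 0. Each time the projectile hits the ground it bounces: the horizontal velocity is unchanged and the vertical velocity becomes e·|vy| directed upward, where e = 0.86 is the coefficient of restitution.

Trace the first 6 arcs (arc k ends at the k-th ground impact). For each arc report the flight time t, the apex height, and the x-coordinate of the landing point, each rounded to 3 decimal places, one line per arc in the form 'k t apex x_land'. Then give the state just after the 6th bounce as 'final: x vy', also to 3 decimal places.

Arc 1: start y=15.010, vy=15.440 → t=3.865, apex=26.930, x_land=55.382, impact vy=-23.208
  bounce: vy ← 0.86·23.208 = 19.959
Arc 2: start y=0.000, vy=19.959 → t=3.992, apex=19.917, x_land=112.583, impact vy=-19.959
  bounce: vy ← 0.86·19.959 = 17.164
Arc 3: start y=0.000, vy=17.164 → t=3.433, apex=14.731, x_land=161.776, impact vy=-17.164
  bounce: vy ← 0.86·17.164 = 14.761
Arc 4: start y=0.000, vy=14.761 → t=2.952, apex=10.895, x_land=204.082, impact vy=-14.761
  bounce: vy ← 0.86·14.761 = 12.695
Arc 5: start y=0.000, vy=12.695 → t=2.539, apex=8.058, x_land=240.465, impact vy=-12.695
  bounce: vy ← 0.86·12.695 = 10.917
Arc 6: start y=0.000, vy=10.917 → t=2.183, apex=5.960, x_land=271.755, impact vy=-10.917
  bounce: vy ← 0.86·10.917 = 9.389

1 3.865 26.930 55.382
2 3.992 19.917 112.583
3 3.433 14.731 161.776
4 2.952 10.895 204.082
5 2.539 8.058 240.465
6 2.183 5.960 271.755
final: 271.755 9.389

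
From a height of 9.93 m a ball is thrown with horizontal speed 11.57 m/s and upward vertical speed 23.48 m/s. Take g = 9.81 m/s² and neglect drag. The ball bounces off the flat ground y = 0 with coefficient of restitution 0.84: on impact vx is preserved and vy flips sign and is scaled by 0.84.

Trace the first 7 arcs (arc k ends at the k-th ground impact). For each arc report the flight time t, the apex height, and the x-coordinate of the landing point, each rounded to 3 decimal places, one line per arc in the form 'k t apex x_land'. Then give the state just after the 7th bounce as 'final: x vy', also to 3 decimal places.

Arc 1: start y=9.930, vy=23.480 → t=5.178, apex=38.029, x_land=59.909, impact vy=-27.316
  bounce: vy ← 0.84·27.316 = 22.945
Arc 2: start y=0.000, vy=22.945 → t=4.678, apex=26.834, x_land=114.032, impact vy=-22.945
  bounce: vy ← 0.84·22.945 = 19.274
Arc 3: start y=0.000, vy=19.274 → t=3.929, apex=18.934, x_land=159.495, impact vy=-19.274
  bounce: vy ← 0.84·19.274 = 16.190
Arc 4: start y=0.000, vy=16.190 → t=3.301, apex=13.360, x_land=197.685, impact vy=-16.190
  bounce: vy ← 0.84·16.190 = 13.600
Arc 5: start y=0.000, vy=13.600 → t=2.773, apex=9.427, x_land=229.764, impact vy=-13.600
  bounce: vy ← 0.84·13.600 = 11.424
Arc 6: start y=0.000, vy=11.424 → t=2.329, apex=6.651, x_land=256.710, impact vy=-11.424
  bounce: vy ← 0.84·11.424 = 9.596
Arc 7: start y=0.000, vy=9.596 → t=1.956, apex=4.693, x_land=279.345, impact vy=-9.596
  bounce: vy ← 0.84·9.596 = 8.061

1 5.178 38.029 59.909
2 4.678 26.834 114.032
3 3.929 18.934 159.495
4 3.301 13.360 197.685
5 2.773 9.427 229.764
6 2.329 6.651 256.710
7 1.956 4.693 279.345
final: 279.345 8.061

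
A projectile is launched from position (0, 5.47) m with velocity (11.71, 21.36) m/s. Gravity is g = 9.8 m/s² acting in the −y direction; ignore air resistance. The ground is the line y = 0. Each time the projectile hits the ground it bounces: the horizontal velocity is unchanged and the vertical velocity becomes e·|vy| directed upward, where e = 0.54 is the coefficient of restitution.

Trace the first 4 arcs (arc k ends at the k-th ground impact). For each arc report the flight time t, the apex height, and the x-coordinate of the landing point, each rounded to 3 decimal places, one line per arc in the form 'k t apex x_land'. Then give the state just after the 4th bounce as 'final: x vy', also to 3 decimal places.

1 4.602 28.748 53.887
2 2.616 8.383 84.520
3 1.413 2.444 101.061
4 0.763 0.713 109.994
final: 109.994 2.018

Arc 1: start y=5.470, vy=21.360 → t=4.602, apex=28.748, x_land=53.887, impact vy=-23.737
  bounce: vy ← 0.54·23.737 = 12.818
Arc 2: start y=0.000, vy=12.818 → t=2.616, apex=8.383, x_land=84.520, impact vy=-12.818
  bounce: vy ← 0.54·12.818 = 6.922
Arc 3: start y=0.000, vy=6.922 → t=1.413, apex=2.444, x_land=101.061, impact vy=-6.922
  bounce: vy ← 0.54·6.922 = 3.738
Arc 4: start y=0.000, vy=3.738 → t=0.763, apex=0.713, x_land=109.994, impact vy=-3.738
  bounce: vy ← 0.54·3.738 = 2.018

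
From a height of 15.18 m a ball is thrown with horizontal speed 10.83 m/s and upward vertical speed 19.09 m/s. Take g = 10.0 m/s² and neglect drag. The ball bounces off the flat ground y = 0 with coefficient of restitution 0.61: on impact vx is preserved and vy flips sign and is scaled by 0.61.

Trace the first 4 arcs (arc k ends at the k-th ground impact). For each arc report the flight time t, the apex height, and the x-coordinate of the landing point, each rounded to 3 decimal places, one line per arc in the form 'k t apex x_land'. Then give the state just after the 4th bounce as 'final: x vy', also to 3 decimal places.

Arc 1: start y=15.180, vy=19.090 → t=4.494, apex=33.401, x_land=48.666, impact vy=-25.846
  bounce: vy ← 0.61·25.846 = 15.766
Arc 2: start y=0.000, vy=15.766 → t=3.153, apex=12.429, x_land=82.816, impact vy=-15.766
  bounce: vy ← 0.61·15.766 = 9.617
Arc 3: start y=0.000, vy=9.617 → t=1.923, apex=4.625, x_land=103.647, impact vy=-9.617
  bounce: vy ← 0.61·9.617 = 5.867
Arc 4: start y=0.000, vy=5.867 → t=1.173, apex=1.721, x_land=116.354, impact vy=-5.867
  bounce: vy ← 0.61·5.867 = 3.579

1 4.494 33.401 48.666
2 3.153 12.429 82.816
3 1.923 4.625 103.647
4 1.173 1.721 116.354
final: 116.354 3.579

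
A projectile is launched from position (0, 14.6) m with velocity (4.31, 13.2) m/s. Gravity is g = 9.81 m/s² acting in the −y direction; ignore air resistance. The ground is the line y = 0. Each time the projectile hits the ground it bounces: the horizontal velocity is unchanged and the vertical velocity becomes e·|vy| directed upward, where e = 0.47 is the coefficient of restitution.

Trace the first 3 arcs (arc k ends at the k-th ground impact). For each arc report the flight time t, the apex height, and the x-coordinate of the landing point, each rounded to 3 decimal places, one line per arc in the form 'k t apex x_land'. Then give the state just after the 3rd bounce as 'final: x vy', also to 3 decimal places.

1 3.534 23.481 15.229
2 2.057 5.187 24.094
3 0.967 1.146 28.260
final: 28.260 2.228

Arc 1: start y=14.600, vy=13.200 → t=3.534, apex=23.481, x_land=15.229, impact vy=-21.464
  bounce: vy ← 0.47·21.464 = 10.088
Arc 2: start y=0.000, vy=10.088 → t=2.057, apex=5.187, x_land=24.094, impact vy=-10.088
  bounce: vy ← 0.47·10.088 = 4.741
Arc 3: start y=0.000, vy=4.741 → t=0.967, apex=1.146, x_land=28.260, impact vy=-4.741
  bounce: vy ← 0.47·4.741 = 2.228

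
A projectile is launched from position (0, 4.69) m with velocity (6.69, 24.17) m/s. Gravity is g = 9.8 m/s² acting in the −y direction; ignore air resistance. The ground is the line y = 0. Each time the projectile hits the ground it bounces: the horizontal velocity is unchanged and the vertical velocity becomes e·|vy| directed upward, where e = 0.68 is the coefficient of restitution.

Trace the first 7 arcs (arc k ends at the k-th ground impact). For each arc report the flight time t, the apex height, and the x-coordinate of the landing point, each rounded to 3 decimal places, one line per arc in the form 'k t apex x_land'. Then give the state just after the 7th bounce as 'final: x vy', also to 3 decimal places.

1 5.120 34.496 34.250
2 3.608 15.951 58.391
3 2.454 7.376 74.806
4 1.669 3.410 85.969
5 1.135 1.577 93.560
6 0.772 0.729 98.721
7 0.525 0.337 102.231
final: 102.231 1.748

Arc 1: start y=4.690, vy=24.170 → t=5.120, apex=34.496, x_land=34.250, impact vy=-26.002
  bounce: vy ← 0.68·26.002 = 17.681
Arc 2: start y=0.000, vy=17.681 → t=3.608, apex=15.951, x_land=58.391, impact vy=-17.681
  bounce: vy ← 0.68·17.681 = 12.023
Arc 3: start y=0.000, vy=12.023 → t=2.454, apex=7.376, x_land=74.806, impact vy=-12.023
  bounce: vy ← 0.68·12.023 = 8.176
Arc 4: start y=0.000, vy=8.176 → t=1.669, apex=3.410, x_land=85.969, impact vy=-8.176
  bounce: vy ← 0.68·8.176 = 5.560
Arc 5: start y=0.000, vy=5.560 → t=1.135, apex=1.577, x_land=93.560, impact vy=-5.560
  bounce: vy ← 0.68·5.560 = 3.781
Arc 6: start y=0.000, vy=3.781 → t=0.772, apex=0.729, x_land=98.721, impact vy=-3.781
  bounce: vy ← 0.68·3.781 = 2.571
Arc 7: start y=0.000, vy=2.571 → t=0.525, apex=0.337, x_land=102.231, impact vy=-2.571
  bounce: vy ← 0.68·2.571 = 1.748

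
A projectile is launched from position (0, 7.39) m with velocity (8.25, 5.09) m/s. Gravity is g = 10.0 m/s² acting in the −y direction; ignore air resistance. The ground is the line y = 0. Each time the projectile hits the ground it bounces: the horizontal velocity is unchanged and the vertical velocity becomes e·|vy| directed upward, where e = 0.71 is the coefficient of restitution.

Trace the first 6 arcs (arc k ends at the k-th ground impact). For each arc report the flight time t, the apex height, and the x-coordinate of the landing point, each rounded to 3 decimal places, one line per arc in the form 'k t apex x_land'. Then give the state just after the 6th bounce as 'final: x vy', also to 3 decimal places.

Arc 1: start y=7.390, vy=5.090 → t=1.827, apex=8.685, x_land=15.073, impact vy=-13.180
  bounce: vy ← 0.71·13.180 = 9.358
Arc 2: start y=0.000, vy=9.358 → t=1.872, apex=4.378, x_land=30.513, impact vy=-9.358
  bounce: vy ← 0.71·9.358 = 6.644
Arc 3: start y=0.000, vy=6.644 → t=1.329, apex=2.207, x_land=41.475, impact vy=-6.644
  bounce: vy ← 0.71·6.644 = 4.717
Arc 4: start y=0.000, vy=4.717 → t=0.943, apex=1.113, x_land=49.259, impact vy=-4.717
  bounce: vy ← 0.71·4.717 = 3.349
Arc 5: start y=0.000, vy=3.349 → t=0.670, apex=0.561, x_land=54.785, impact vy=-3.349
  bounce: vy ← 0.71·3.349 = 2.378
Arc 6: start y=0.000, vy=2.378 → t=0.476, apex=0.283, x_land=58.709, impact vy=-2.378
  bounce: vy ← 0.71·2.378 = 1.688

1 1.827 8.685 15.073
2 1.872 4.378 30.513
3 1.329 2.207 41.475
4 0.943 1.113 49.259
5 0.670 0.561 54.785
6 0.476 0.283 58.709
final: 58.709 1.688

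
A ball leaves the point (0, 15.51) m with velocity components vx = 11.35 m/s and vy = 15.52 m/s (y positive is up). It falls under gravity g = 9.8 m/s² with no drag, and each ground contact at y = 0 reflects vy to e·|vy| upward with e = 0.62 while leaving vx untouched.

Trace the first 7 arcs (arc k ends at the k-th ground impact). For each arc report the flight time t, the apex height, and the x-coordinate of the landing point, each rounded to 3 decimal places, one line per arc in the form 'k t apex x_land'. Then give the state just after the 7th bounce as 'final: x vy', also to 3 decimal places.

1 3.966 27.799 45.009
2 2.954 10.686 78.531
3 1.831 4.108 99.315
4 1.135 1.579 112.201
5 0.704 0.607 120.191
6 0.436 0.233 125.144
7 0.271 0.090 128.215
final: 128.215 0.822

Arc 1: start y=15.510, vy=15.520 → t=3.966, apex=27.799, x_land=45.009, impact vy=-23.342
  bounce: vy ← 0.62·23.342 = 14.472
Arc 2: start y=0.000, vy=14.472 → t=2.954, apex=10.686, x_land=78.531, impact vy=-14.472
  bounce: vy ← 0.62·14.472 = 8.973
Arc 3: start y=0.000, vy=8.973 → t=1.831, apex=4.108, x_land=99.315, impact vy=-8.973
  bounce: vy ← 0.62·8.973 = 5.563
Arc 4: start y=0.000, vy=5.563 → t=1.135, apex=1.579, x_land=112.201, impact vy=-5.563
  bounce: vy ← 0.62·5.563 = 3.449
Arc 5: start y=0.000, vy=3.449 → t=0.704, apex=0.607, x_land=120.191, impact vy=-3.449
  bounce: vy ← 0.62·3.449 = 2.138
Arc 6: start y=0.000, vy=2.138 → t=0.436, apex=0.233, x_land=125.144, impact vy=-2.138
  bounce: vy ← 0.62·2.138 = 1.326
Arc 7: start y=0.000, vy=1.326 → t=0.271, apex=0.090, x_land=128.215, impact vy=-1.326
  bounce: vy ← 0.62·1.326 = 0.822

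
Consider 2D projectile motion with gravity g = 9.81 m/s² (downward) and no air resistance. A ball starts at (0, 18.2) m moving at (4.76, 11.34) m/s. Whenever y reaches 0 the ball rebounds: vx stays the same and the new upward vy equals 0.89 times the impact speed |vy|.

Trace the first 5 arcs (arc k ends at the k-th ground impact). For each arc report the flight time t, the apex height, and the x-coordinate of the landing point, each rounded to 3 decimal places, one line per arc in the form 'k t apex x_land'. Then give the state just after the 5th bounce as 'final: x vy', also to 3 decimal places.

1 3.402 24.754 16.196
2 3.999 19.608 35.230
3 3.559 15.531 52.170
4 3.167 12.302 67.247
5 2.819 9.745 80.666
final: 80.666 12.306

Arc 1: start y=18.200, vy=11.340 → t=3.402, apex=24.754, x_land=16.196, impact vy=-22.038
  bounce: vy ← 0.89·22.038 = 19.614
Arc 2: start y=0.000, vy=19.614 → t=3.999, apex=19.608, x_land=35.230, impact vy=-19.614
  bounce: vy ← 0.89·19.614 = 17.456
Arc 3: start y=0.000, vy=17.456 → t=3.559, apex=15.531, x_land=52.170, impact vy=-17.456
  bounce: vy ← 0.89·17.456 = 15.536
Arc 4: start y=0.000, vy=15.536 → t=3.167, apex=12.302, x_land=67.247, impact vy=-15.536
  bounce: vy ← 0.89·15.536 = 13.827
Arc 5: start y=0.000, vy=13.827 → t=2.819, apex=9.745, x_land=80.666, impact vy=-13.827
  bounce: vy ← 0.89·13.827 = 12.306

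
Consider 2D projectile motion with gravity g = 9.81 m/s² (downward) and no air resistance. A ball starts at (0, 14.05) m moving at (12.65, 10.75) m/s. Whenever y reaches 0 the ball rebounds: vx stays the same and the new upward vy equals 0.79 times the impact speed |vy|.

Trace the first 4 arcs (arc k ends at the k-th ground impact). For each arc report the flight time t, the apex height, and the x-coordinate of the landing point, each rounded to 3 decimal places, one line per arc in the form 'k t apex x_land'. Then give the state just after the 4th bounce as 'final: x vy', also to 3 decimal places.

1 3.112 19.940 39.368
2 3.186 12.445 79.666
3 2.517 7.767 111.502
4 1.988 4.847 136.653
final: 136.653 7.704

Arc 1: start y=14.050, vy=10.750 → t=3.112, apex=19.940, x_land=39.368, impact vy=-19.779
  bounce: vy ← 0.79·19.779 = 15.626
Arc 2: start y=0.000, vy=15.626 → t=3.186, apex=12.445, x_land=79.666, impact vy=-15.626
  bounce: vy ← 0.79·15.626 = 12.344
Arc 3: start y=0.000, vy=12.344 → t=2.517, apex=7.767, x_land=111.502, impact vy=-12.344
  bounce: vy ← 0.79·12.344 = 9.752
Arc 4: start y=0.000, vy=9.752 → t=1.988, apex=4.847, x_land=136.653, impact vy=-9.752
  bounce: vy ← 0.79·9.752 = 7.704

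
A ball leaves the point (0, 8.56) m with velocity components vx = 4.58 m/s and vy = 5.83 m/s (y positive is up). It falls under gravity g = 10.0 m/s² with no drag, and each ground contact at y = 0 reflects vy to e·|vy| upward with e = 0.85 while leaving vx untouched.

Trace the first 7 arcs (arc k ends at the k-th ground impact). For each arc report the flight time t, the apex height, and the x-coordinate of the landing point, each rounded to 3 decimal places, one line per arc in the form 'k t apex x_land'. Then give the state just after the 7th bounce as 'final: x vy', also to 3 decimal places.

Arc 1: start y=8.560, vy=5.830 → t=2.015, apex=10.259, x_land=9.231, impact vy=-14.324
  bounce: vy ← 0.85·14.324 = 12.176
Arc 2: start y=0.000, vy=12.176 → t=2.435, apex=7.412, x_land=20.384, impact vy=-12.176
  bounce: vy ← 0.85·12.176 = 10.349
Arc 3: start y=0.000, vy=10.349 → t=2.070, apex=5.355, x_land=29.864, impact vy=-10.349
  bounce: vy ← 0.85·10.349 = 8.797
Arc 4: start y=0.000, vy=8.797 → t=1.759, apex=3.869, x_land=37.922, impact vy=-8.797
  bounce: vy ← 0.85·8.797 = 7.477
Arc 5: start y=0.000, vy=7.477 → t=1.495, apex=2.796, x_land=44.771, impact vy=-7.477
  bounce: vy ← 0.85·7.477 = 6.356
Arc 6: start y=0.000, vy=6.356 → t=1.271, apex=2.020, x_land=50.593, impact vy=-6.356
  bounce: vy ← 0.85·6.356 = 5.402
Arc 7: start y=0.000, vy=5.402 → t=1.080, apex=1.459, x_land=55.542, impact vy=-5.402
  bounce: vy ← 0.85·5.402 = 4.592

1 2.015 10.259 9.231
2 2.435 7.412 20.384
3 2.070 5.355 29.864
4 1.759 3.869 37.922
5 1.495 2.796 44.771
6 1.271 2.020 50.593
7 1.080 1.459 55.542
final: 55.542 4.592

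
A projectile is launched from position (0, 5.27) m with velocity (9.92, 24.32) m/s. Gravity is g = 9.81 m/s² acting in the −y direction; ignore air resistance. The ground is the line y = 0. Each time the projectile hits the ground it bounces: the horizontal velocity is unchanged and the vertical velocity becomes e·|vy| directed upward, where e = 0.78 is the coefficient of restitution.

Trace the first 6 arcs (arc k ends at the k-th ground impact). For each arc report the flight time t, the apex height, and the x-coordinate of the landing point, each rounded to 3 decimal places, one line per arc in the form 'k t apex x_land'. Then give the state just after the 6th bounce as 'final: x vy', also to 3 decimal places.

1 5.166 35.416 51.248
2 4.192 21.547 92.831
3 3.270 13.109 125.266
4 2.550 7.976 150.565
5 1.989 4.852 170.299
6 1.552 2.952 185.691
final: 185.691 5.936

Arc 1: start y=5.270, vy=24.320 → t=5.166, apex=35.416, x_land=51.248, impact vy=-26.360
  bounce: vy ← 0.78·26.360 = 20.561
Arc 2: start y=0.000, vy=20.561 → t=4.192, apex=21.547, x_land=92.831, impact vy=-20.561
  bounce: vy ← 0.78·20.561 = 16.038
Arc 3: start y=0.000, vy=16.038 → t=3.270, apex=13.109, x_land=125.266, impact vy=-16.038
  bounce: vy ← 0.78·16.038 = 12.509
Arc 4: start y=0.000, vy=12.509 → t=2.550, apex=7.976, x_land=150.565, impact vy=-12.509
  bounce: vy ← 0.78·12.509 = 9.757
Arc 5: start y=0.000, vy=9.757 → t=1.989, apex=4.852, x_land=170.299, impact vy=-9.757
  bounce: vy ← 0.78·9.757 = 7.611
Arc 6: start y=0.000, vy=7.611 → t=1.552, apex=2.952, x_land=185.691, impact vy=-7.611
  bounce: vy ← 0.78·7.611 = 5.936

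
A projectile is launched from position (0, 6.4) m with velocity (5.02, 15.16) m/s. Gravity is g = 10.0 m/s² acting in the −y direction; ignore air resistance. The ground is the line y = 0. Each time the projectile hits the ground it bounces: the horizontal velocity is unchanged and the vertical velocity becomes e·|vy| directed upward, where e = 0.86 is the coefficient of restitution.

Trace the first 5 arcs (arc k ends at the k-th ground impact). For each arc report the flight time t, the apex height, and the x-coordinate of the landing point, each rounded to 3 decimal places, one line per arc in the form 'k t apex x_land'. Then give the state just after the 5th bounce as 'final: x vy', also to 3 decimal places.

1 3.408 17.891 17.106
2 3.254 13.232 33.439
3 2.798 9.787 47.486
4 2.406 7.238 59.566
5 2.069 5.353 69.954
final: 69.954 8.899

Arc 1: start y=6.400, vy=15.160 → t=3.408, apex=17.891, x_land=17.106, impact vy=-18.916
  bounce: vy ← 0.86·18.916 = 16.268
Arc 2: start y=0.000, vy=16.268 → t=3.254, apex=13.232, x_land=33.439, impact vy=-16.268
  bounce: vy ← 0.86·16.268 = 13.990
Arc 3: start y=0.000, vy=13.990 → t=2.798, apex=9.787, x_land=47.486, impact vy=-13.990
  bounce: vy ← 0.86·13.990 = 12.032
Arc 4: start y=0.000, vy=12.032 → t=2.406, apex=7.238, x_land=59.566, impact vy=-12.032
  bounce: vy ← 0.86·12.032 = 10.347
Arc 5: start y=0.000, vy=10.347 → t=2.069, apex=5.353, x_land=69.954, impact vy=-10.347
  bounce: vy ← 0.86·10.347 = 8.899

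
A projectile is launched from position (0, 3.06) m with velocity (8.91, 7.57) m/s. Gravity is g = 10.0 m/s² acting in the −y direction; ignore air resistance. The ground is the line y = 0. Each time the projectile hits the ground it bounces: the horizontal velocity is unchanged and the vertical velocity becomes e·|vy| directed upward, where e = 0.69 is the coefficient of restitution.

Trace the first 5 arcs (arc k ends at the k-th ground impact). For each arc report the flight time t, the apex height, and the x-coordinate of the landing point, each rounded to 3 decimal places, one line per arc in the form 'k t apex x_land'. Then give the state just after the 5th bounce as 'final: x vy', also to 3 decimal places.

Arc 1: start y=3.060, vy=7.570 → t=1.846, apex=5.925, x_land=16.444, impact vy=-10.886
  bounce: vy ← 0.69·10.886 = 7.511
Arc 2: start y=0.000, vy=7.511 → t=1.502, apex=2.821, x_land=29.829, impact vy=-7.511
  bounce: vy ← 0.69·7.511 = 5.183
Arc 3: start y=0.000, vy=5.183 → t=1.037, apex=1.343, x_land=39.065, impact vy=-5.183
  bounce: vy ← 0.69·5.183 = 3.576
Arc 4: start y=0.000, vy=3.576 → t=0.715, apex=0.639, x_land=45.438, impact vy=-3.576
  bounce: vy ← 0.69·3.576 = 2.468
Arc 5: start y=0.000, vy=2.468 → t=0.494, apex=0.304, x_land=49.835, impact vy=-2.468
  bounce: vy ← 0.69·2.468 = 1.703

1 1.846 5.925 16.444
2 1.502 2.821 29.829
3 1.037 1.343 39.065
4 0.715 0.639 45.438
5 0.494 0.304 49.835
final: 49.835 1.703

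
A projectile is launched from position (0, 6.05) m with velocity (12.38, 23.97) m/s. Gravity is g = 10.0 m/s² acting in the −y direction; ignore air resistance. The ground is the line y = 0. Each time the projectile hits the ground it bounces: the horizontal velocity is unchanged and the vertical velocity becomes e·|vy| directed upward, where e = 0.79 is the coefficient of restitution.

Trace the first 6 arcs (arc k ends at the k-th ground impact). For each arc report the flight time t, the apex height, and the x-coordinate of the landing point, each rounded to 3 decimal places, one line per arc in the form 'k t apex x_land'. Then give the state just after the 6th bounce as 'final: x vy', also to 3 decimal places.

Arc 1: start y=6.050, vy=23.970 → t=5.034, apex=34.778, x_land=62.325, impact vy=-26.373
  bounce: vy ← 0.79·26.373 = 20.835
Arc 2: start y=0.000, vy=20.835 → t=4.167, apex=21.705, x_land=113.913, impact vy=-20.835
  bounce: vy ← 0.79·20.835 = 16.460
Arc 3: start y=0.000, vy=16.460 → t=3.292, apex=13.546, x_land=154.667, impact vy=-16.460
  bounce: vy ← 0.79·16.460 = 13.003
Arc 4: start y=0.000, vy=13.003 → t=2.601, apex=8.454, x_land=186.863, impact vy=-13.003
  bounce: vy ← 0.79·13.003 = 10.272
Arc 5: start y=0.000, vy=10.272 → t=2.054, apex=5.276, x_land=212.298, impact vy=-10.272
  bounce: vy ← 0.79·10.272 = 8.115
Arc 6: start y=0.000, vy=8.115 → t=1.623, apex=3.293, x_land=232.391, impact vy=-8.115
  bounce: vy ← 0.79·8.115 = 6.411

1 5.034 34.778 62.325
2 4.167 21.705 113.913
3 3.292 13.546 154.667
4 2.601 8.454 186.863
5 2.054 5.276 212.298
6 1.623 3.293 232.391
final: 232.391 6.411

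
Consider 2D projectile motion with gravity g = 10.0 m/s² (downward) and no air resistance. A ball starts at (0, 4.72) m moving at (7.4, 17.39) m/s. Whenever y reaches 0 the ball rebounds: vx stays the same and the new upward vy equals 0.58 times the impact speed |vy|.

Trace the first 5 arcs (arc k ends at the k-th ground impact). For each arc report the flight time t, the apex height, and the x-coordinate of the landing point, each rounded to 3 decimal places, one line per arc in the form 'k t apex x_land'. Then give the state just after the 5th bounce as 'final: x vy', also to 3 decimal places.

Arc 1: start y=4.720, vy=17.390 → t=3.731, apex=19.841, x_land=27.610, impact vy=-19.920
  bounce: vy ← 0.58·19.920 = 11.554
Arc 2: start y=0.000, vy=11.554 → t=2.311, apex=6.674, x_land=44.709, impact vy=-11.554
  bounce: vy ← 0.58·11.554 = 6.701
Arc 3: start y=0.000, vy=6.701 → t=1.340, apex=2.245, x_land=54.627, impact vy=-6.701
  bounce: vy ← 0.58·6.701 = 3.887
Arc 4: start y=0.000, vy=3.887 → t=0.777, apex=0.755, x_land=60.379, impact vy=-3.887
  bounce: vy ← 0.58·3.887 = 2.254
Arc 5: start y=0.000, vy=2.254 → t=0.451, apex=0.254, x_land=63.715, impact vy=-2.254
  bounce: vy ← 0.58·2.254 = 1.307

1 3.731 19.841 27.610
2 2.311 6.674 44.709
3 1.340 2.245 54.627
4 0.777 0.755 60.379
5 0.451 0.254 63.715
final: 63.715 1.307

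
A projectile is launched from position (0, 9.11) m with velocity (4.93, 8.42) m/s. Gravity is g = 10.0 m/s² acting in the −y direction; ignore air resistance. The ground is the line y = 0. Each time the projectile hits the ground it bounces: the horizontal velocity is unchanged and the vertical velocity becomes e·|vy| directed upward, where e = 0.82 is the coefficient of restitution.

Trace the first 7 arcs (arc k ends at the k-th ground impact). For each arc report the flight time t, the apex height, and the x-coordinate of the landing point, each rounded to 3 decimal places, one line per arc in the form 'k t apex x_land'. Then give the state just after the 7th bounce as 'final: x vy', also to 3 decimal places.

1 2.433 12.655 11.994
2 2.609 8.509 24.857
3 2.139 5.722 35.404
4 1.754 3.847 44.053
5 1.439 2.587 51.145
6 1.180 1.739 56.961
7 0.967 1.170 61.730
final: 61.730 3.966

Arc 1: start y=9.110, vy=8.420 → t=2.433, apex=12.655, x_land=11.994, impact vy=-15.909
  bounce: vy ← 0.82·15.909 = 13.045
Arc 2: start y=0.000, vy=13.045 → t=2.609, apex=8.509, x_land=24.857, impact vy=-13.045
  bounce: vy ← 0.82·13.045 = 10.697
Arc 3: start y=0.000, vy=10.697 → t=2.139, apex=5.722, x_land=35.404, impact vy=-10.697
  bounce: vy ← 0.82·10.697 = 8.772
Arc 4: start y=0.000, vy=8.772 → t=1.754, apex=3.847, x_land=44.053, impact vy=-8.772
  bounce: vy ← 0.82·8.772 = 7.193
Arc 5: start y=0.000, vy=7.193 → t=1.439, apex=2.587, x_land=51.145, impact vy=-7.193
  bounce: vy ← 0.82·7.193 = 5.898
Arc 6: start y=0.000, vy=5.898 → t=1.180, apex=1.739, x_land=56.961, impact vy=-5.898
  bounce: vy ← 0.82·5.898 = 4.836
Arc 7: start y=0.000, vy=4.836 → t=0.967, apex=1.170, x_land=61.730, impact vy=-4.836
  bounce: vy ← 0.82·4.836 = 3.966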